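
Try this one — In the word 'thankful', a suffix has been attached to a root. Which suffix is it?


The word 'thankful' = 'thank' (root) + '-ful' (suffix). The suffix is '-ful'.

ful


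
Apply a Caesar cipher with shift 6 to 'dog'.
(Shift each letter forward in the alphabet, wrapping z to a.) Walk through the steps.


Shift each letter by 6: d -> j, o -> u, g -> m. Result: 'jum'.

jum


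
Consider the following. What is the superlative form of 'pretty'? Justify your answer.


Apply superlative formation (consonant + y: change y to i, add -est): 'pretty' -> 'prettiest'.

prettiest


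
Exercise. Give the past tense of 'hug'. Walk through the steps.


Apply rule: Double final consonant and add -ed. 'hug' becomes 'hugged'.

hugged


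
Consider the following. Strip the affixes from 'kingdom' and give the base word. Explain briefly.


Remove suffix '-dom' from 'kingdom' to get root 'king'.

king


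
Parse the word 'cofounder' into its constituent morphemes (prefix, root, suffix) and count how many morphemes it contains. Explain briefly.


Step 1: Identify prefix: 'co' (meaning: together)
Step 2: Identify root: 'found'
Step 3: Identify suffix(es): 'er'
Decomposition: co- (prefix: together) + found (root) + -er (suffix: one who)
Total morphemes: 3

3 morphemes (co- (prefix: together) + found (root) + -er (suffix: one who))


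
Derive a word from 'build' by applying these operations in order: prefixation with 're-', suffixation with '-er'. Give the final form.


Step 1: Add prefix 're-' to 'build' = 'rebuild'
Step 2: Add suffix '-er' to 'rebuild' = 'rebuilder'

rebuilder


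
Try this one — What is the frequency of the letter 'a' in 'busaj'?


Letter 'a' in 'busaj': found at position(s) 4 = 1 occurrence(s).

1


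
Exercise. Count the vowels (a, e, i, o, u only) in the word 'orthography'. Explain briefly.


Vowels in 'orthography': o, o, a = 3 vowels.

3


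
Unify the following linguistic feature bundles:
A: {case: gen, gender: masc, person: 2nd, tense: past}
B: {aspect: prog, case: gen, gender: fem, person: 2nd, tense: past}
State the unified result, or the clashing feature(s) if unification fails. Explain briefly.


Compare features:
aspect: A=_ vs B=prog -> unified: prog
case: A=gen vs B=gen -> unified: gen
gender: A=masc vs B=fem -> CLASH
person: A=2nd vs B=2nd -> unified: 2nd
tense: A=past vs B=past -> unified: past
Clash detected on feature 'gender' (masc vs fem); unification fails.

CLASH on 'gender' (masc vs fem)


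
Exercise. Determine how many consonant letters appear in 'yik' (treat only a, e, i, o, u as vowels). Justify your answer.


Consonants in 'yik': y, k = 2 consonants.

2


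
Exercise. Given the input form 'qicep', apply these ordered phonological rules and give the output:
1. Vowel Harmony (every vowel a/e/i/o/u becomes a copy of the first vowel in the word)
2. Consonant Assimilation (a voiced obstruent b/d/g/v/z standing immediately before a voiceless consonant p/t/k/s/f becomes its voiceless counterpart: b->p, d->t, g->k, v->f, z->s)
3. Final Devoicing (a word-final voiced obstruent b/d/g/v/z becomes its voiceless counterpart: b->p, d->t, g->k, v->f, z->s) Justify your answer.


Starting form: 'qicep'
Rule 1: Vowel Harmony: all vowels become 'i' (matching first vowel). 'qicep' -> 'qicip'
Rule 2: Consonant Assimilation: no voiced obstruent (b/d/g/v/z) stands immediately before a voiceless consonant (p/t/k/s/f). No change.
Rule 3: Final Devoicing: final consonant 'p' is not one of the voiced obstruents b/d/g/v/z. No change.
Final form: 'qicip'

qicip


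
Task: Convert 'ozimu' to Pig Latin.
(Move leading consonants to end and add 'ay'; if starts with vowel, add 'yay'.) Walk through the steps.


'ozimu' starts with a vowel, so add 'yay': 'ozimuyay'.

ozimuyay


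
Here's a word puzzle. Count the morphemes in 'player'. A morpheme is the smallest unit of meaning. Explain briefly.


Decomposition: play (root) + -er (suffix) = 2 morpheme(s)

2 morphemes


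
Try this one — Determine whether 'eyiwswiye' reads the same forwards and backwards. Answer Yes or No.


Forward: 'eyiwswiye'
Reversed: 'eyiwswiye'
They are identical.

Yes


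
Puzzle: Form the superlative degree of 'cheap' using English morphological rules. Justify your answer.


Apply superlative formation (add -est): 'cheap' -> 'cheapest'.

cheapest


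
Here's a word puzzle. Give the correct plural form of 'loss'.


Apply rule: Add -es (sibilant/fricative ending). 'loss' becomes 'losses'.

losses


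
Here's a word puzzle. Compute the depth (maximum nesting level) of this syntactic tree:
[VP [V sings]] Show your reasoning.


Count bracket nesting levels:
'[' at pos 0: depth = 1
'[' at pos 4: depth = 2
Maximum depth reached: 2

2


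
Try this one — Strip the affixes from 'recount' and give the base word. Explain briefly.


Remove prefix 're' from 'recount' to get root 'count'.

count


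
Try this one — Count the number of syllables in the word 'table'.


Break 'table' into syllables: ta-ble -> ta | ble = 2 syllables

2 syllables


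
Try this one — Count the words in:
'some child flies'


Split into words: some | child | flies = 3 words.

3


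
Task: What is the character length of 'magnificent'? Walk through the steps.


Spell out 'magnificent' and number each letter: m(1), a(2), g(3), n(4), i(5), f(6), i(7), c(8), e(9), n(10), t(11). Total: 11 letters.

11


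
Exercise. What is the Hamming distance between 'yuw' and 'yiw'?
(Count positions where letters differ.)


Alignment:
Position 1: 'y' vs 'y' = match
Position 2: 'u' vs 'i' = DIFFER
Position 3: 'w' vs 'w' = match
Total differences: 1

1


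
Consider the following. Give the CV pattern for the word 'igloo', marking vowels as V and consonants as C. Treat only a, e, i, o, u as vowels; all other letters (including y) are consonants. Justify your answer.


Letter mapping: i = V, g = C, l = C, o = V, o = V.

VCCVV


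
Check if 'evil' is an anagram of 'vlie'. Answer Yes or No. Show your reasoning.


Sorted letters of 'evil': 'eilv'
Sorted letters of 'vlie': 'eilv'
They match.

Yes


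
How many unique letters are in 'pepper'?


Unique letters in 'pepper': {e, p, r} = 3 distinct letters.

3


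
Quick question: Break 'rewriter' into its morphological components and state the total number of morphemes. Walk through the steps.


Step 1: Identify prefix: 're' (meaning: again)
Step 2: Identify root: 'write'
Step 3: Identify suffix(es): 'er'
Decomposition: re- (prefix: again) + write (root) + -er (suffix: one who)
Total morphemes: 3

3 morphemes (re- (prefix: again) + write (root) + -er (suffix: one who))


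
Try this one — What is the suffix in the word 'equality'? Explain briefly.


The word 'equality' = 'equal' (root) + '-ity' (suffix). The suffix is '-ity'.

ity


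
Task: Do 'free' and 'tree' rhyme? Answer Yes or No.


Rime (stressed vowel + following sounds) of 'free': -ee = /iː/
Rime of 'tree': -ee = /iː/
/iː/ and /iː/ are the same ending sound, so the words rhyme.

Yes


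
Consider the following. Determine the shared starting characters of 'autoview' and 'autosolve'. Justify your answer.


Compare from the start: 4 characters match: 'auto'. Mismatch at position 5: 'v' vs 's'.

auto


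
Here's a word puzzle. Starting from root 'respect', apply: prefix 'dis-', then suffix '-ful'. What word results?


Step 1: Add prefix 'dis-' to 'respect' = 'disrespect'
Step 2: Add suffix '-ful' to 'disrespect' = 'disrespectful'

disrespectful


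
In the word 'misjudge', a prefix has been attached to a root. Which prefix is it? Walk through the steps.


The word 'misjudge' = 'mis' (prefix) + 'judge' (root). The prefix is 'mis'.

mis


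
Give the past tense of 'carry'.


Apply rule: Change -y to -ied. 'carry' becomes 'carried'.

carried


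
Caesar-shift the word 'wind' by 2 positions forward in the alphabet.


Shift each letter by 2: w -> y, i -> k, n -> p, d -> f. Result: 'ykpf'.

ykpf


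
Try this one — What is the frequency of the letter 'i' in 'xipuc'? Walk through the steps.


Letter 'i' in 'xipuc': found at position(s) 2 = 1 occurrence(s).

1


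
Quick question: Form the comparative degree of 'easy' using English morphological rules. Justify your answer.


Apply comparative formation (consonant + y: change y to i, add -er): 'easy' -> 'easier'.

easier


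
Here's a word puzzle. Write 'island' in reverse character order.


Reverse 'island' character by character: 'dnalsi'.

dnalsi


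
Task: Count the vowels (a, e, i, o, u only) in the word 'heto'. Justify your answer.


Vowels in 'heto': e, o = 2 vowels.

2


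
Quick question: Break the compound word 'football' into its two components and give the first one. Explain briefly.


Split 'football' into 'foot' + 'ball'. The first part is 'foot'.

foot


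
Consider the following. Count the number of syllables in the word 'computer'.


Break 'computer' into syllables: com-pu-ter -> com | pu | ter = 3 syllables

3 syllables


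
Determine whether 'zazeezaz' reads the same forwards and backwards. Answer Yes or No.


Forward: 'zazeezaz'
Reversed: 'zazeezaz'
They are identical.

Yes


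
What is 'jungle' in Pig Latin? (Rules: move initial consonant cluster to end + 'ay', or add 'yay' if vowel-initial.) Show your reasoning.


'jungle': move consonant cluster 'j' to end and add 'ay': 'unglejay'.

unglejay


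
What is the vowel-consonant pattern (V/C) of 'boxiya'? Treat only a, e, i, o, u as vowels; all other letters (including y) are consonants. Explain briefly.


Letter mapping: b = C, o = V, x = C, i = V, y = C, a = V.

CVCVCV


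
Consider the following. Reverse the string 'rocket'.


Reverse 'rocket' character by character: 'tekcor'.

tekcor


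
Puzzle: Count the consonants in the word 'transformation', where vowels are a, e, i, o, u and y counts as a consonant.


Consonants in 'transformation': t, r, n, s, f, r, m, t, n = 9 consonants.

9


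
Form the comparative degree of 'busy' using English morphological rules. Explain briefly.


Apply comparative formation (consonant + y: change y to i, add -er): 'busy' -> 'busier'.

busier


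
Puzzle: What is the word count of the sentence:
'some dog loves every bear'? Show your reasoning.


Split into words: some | dog | loves | every | bear = 5 words.

5


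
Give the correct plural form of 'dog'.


Apply rule: Add -s. 'dog' becomes 'dogs'.

dogs


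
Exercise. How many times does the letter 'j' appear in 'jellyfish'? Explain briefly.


Letter 'j' in 'jellyfish': found at position(s) 1 = 1 occurrence(s).

1


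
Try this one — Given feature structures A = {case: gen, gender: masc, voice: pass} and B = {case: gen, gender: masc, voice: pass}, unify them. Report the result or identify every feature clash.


Compare features:
case: A=gen vs B=gen -> unified: gen
gender: A=masc vs B=masc -> unified: masc
voice: A=pass vs B=pass -> unified: pass
No clashes found.

Unified: {case: gen, gender: masc, voice: pass}


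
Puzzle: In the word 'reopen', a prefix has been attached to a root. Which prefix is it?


The word 'reopen' = 're' (prefix) + 'open' (root). The prefix is 're'.

re


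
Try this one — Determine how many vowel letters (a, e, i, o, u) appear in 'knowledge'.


Vowels in 'knowledge': o, e, e = 3 vowels.

3


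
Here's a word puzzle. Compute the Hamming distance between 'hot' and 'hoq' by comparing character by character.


Alignment:
Position 1: 'h' vs 'h' = match
Position 2: 'o' vs 'o' = match
Position 3: 't' vs 'q' = DIFFER
Total differences: 1

1


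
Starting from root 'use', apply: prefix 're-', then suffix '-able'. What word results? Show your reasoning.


Step 1: Add prefix 're-' to 'use' = 'reuse'
Step 2: Add suffix '-able' to 'reuse' = 'reusable'

reusable


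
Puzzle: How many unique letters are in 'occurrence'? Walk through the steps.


Unique letters in 'occurrence': {c, e, n, o, r, u} = 6 distinct letters.

6


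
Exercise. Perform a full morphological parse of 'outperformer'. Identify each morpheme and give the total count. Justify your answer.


Step 1: Identify prefix: 'out' (meaning: surpass)
Step 2: Identify root: 'perform'
Step 3: Identify suffix(es): 'er'
Decomposition: out- (prefix: surpass) + perform (root) + -er (suffix: one who)
Total morphemes: 3

3 morphemes (out- (prefix: surpass) + perform (root) + -er (suffix: one who))


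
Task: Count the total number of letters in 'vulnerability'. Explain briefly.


Spell out 'vulnerability' and number each letter: v(1), u(2), l(3), n(4), e(5), r(6), a(7), b(8), i(9), l(10), i(11), t(12), y(13). Total: 13 letters.

13


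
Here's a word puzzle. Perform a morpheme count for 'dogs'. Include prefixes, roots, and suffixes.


Decomposition: dog (root) + -s (plural) = 2 morpheme(s)

2 morphemes


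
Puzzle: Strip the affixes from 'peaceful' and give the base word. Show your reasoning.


Remove suffix '-ful' from 'peaceful' to get root 'peace'.

peace


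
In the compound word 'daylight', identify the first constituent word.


Split 'daylight' into 'day' + 'light'. The first part is 'day'.

day


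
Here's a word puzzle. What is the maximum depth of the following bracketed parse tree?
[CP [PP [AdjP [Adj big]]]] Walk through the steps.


Count bracket nesting levels:
'[' at pos 0: depth = 1
'[' at pos 4: depth = 2
'[' at pos 8: depth = 3
'[' at pos 14: depth = 4
Maximum depth reached: 4

4


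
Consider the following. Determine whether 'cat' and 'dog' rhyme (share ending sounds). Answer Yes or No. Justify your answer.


Rime (stressed vowel + following sounds) of 'cat': -at = /æt/
Rime of 'dog': -og = /ɒg/
/æt/ and /ɒg/ are different ending sounds, so the words do not rhyme.

No


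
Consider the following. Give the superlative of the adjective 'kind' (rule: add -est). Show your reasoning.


Apply superlative formation (add -est): 'kind' -> 'kindest'.

kindest


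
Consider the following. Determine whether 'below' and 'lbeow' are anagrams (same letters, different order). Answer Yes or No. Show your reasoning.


Sorted letters of 'below': 'below'
Sorted letters of 'lbeow': 'below'
They match.

Yes


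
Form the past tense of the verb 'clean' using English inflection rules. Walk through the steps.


Apply rule: Add -ed. 'clean' becomes 'cleaned'.

cleaned


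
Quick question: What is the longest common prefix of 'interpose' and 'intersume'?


Compare from the start: 5 characters match: 'inter'. Mismatch at position 6: 'p' vs 's'.

inter


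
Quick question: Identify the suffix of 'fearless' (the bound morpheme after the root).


The word 'fearless' = 'fear' (root) + '-less' (suffix). The suffix is '-less'.

less


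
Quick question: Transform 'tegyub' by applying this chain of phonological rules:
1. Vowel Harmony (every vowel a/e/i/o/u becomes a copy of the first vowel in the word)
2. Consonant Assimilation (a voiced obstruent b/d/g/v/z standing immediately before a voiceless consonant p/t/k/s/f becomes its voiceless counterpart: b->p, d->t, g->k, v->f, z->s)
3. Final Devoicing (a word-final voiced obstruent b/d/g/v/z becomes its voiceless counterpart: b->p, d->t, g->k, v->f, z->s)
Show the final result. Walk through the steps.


Starting form: 'tegyub'
Rule 1: Vowel Harmony: all vowels become 'e' (matching first vowel). 'tegyub' -> 'tegyeb'
Rule 2: Consonant Assimilation: no voiced obstruent (b/d/g/v/z) stands immediately before a voiceless consonant (p/t/k/s/f). No change.
Rule 3: Final Devoicing: word-final voiced obstruent 'b' becomes voiceless 'p'. 'tegyeb' -> 'tegyep'
Final form: 'tegyep'

tegyep


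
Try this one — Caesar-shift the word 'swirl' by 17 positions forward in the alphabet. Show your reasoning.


Shift each letter by 17: s -> j, w -> n, i -> z, r -> i, l -> c. Result: 'jnzic'.

jnzic


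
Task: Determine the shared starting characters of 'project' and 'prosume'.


Compare from the start: 3 characters match: 'pro'. Mismatch at position 4: 'j' vs 's'.

pro


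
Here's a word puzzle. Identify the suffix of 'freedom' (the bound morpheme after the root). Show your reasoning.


The word 'freedom' = 'free' (root) + '-dom' (suffix). The suffix is '-dom'.

dom


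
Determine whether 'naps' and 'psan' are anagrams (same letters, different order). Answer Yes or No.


Sorted letters of 'naps': 'anps'
Sorted letters of 'psan': 'anps'
They match.

Yes


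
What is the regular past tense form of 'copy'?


Apply rule: Change -y to -ied. 'copy' becomes 'copied'.

copied


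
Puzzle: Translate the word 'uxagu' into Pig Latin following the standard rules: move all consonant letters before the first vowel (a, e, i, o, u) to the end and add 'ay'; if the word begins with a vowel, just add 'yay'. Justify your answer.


'uxagu' starts with a vowel, so add 'yay': 'uxaguyay'.

uxaguyay


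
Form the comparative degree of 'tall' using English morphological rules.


Apply comparative formation (add -er): 'tall' -> 'taller'.

taller


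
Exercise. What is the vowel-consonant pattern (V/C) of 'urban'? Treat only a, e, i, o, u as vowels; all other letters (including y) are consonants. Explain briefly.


Letter mapping: u = V, r = C, b = C, a = V, n = C.

VCCVC


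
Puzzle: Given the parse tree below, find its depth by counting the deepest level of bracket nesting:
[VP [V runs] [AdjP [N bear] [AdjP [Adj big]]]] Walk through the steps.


Count bracket nesting levels:
'[' at pos 0: depth = 1
'[' at pos 4: depth = 2
'[' at pos 13: depth = 2
'[' at pos 19: depth = 3
'[' at pos 28: depth = 3
'[' at pos 34: depth = 4
Maximum depth reached: 4

4


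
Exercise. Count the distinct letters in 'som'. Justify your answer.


Unique letters in 'som': {m, o, s} = 3 distinct letters.

3


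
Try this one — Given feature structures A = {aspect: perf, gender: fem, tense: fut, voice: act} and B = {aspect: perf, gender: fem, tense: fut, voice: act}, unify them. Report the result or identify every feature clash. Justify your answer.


Compare features:
aspect: A=perf vs B=perf -> unified: perf
gender: A=fem vs B=fem -> unified: fem
tense: A=fut vs B=fut -> unified: fut
voice: A=act vs B=act -> unified: act
No clashes found.

Unified: {aspect: perf, gender: fem, tense: fut, voice: act}


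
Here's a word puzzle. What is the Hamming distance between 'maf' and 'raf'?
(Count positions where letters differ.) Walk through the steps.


Alignment:
Position 1: 'm' vs 'r' = DIFFER
Position 2: 'a' vs 'a' = match
Position 3: 'f' vs 'f' = match
Total differences: 1

1


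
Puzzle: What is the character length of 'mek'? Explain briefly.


Spell out 'mek' and number each letter: m(1), e(2), k(3). Total: 3 letters.

3


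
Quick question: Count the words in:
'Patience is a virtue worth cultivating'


Split into words: Patience | is | a | virtue | worth | cultivating = 6 words.

6


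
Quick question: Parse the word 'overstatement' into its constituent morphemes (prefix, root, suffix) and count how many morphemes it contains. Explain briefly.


Step 1: Identify prefix: 'over' (meaning: excessively)
Step 2: Identify root: 'state'
Step 3: Identify suffix(es): 'ment'
Decomposition: over- (prefix: excessively) + state (root) + -ment (suffix: action/result)
Total morphemes: 3

3 morphemes (over- (prefix: excessively) + state (root) + -ment (suffix: action/result))


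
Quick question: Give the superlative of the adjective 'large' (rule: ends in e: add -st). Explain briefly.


Apply superlative formation (ends in e: add -st): 'large' -> 'largest'.

largest


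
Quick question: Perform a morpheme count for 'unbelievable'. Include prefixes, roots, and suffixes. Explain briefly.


Decomposition: un- (prefix) + believe (root) + -able (suffix) = 3 morpheme(s)

3 morphemes


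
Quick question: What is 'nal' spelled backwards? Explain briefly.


Reverse 'nal' character by character: 'lan'.

lan


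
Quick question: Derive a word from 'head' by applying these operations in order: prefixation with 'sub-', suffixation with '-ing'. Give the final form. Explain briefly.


Step 1: Add prefix 'sub-' to 'head' = 'subhead'
Step 2: Add suffix '-ing' to 'subhead' = 'subheading'

subheading


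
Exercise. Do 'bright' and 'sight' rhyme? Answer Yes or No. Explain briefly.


Rime (stressed vowel + following sounds) of 'bright': -ight = /aɪt/
Rime of 'sight': -ight = /aɪt/
/aɪt/ and /aɪt/ are the same ending sound, so the words rhyme.

Yes


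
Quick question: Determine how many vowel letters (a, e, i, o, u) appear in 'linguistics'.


Vowels in 'linguistics': i, u, i, i = 4 vowels.

4


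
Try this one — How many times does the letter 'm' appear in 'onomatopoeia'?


Letter 'm' in 'onomatopoeia': found at position(s) 4 = 1 occurrence(s).

1


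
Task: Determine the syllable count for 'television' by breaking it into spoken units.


Break 'television' into syllables: tel-e-vi-sion -> tel | e | vi | sion = 4 syllables

4 syllables


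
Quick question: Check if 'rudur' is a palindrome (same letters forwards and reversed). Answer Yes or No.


Forward: 'rudur'
Reversed: 'rudur'
They are identical.

Yes


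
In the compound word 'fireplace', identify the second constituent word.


Split 'fireplace' into 'fire' + 'place'. The second part is 'place'.

place


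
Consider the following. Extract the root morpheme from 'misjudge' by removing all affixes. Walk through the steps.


Remove prefix 'mis' from 'misjudge' to get root 'judge'.

judge


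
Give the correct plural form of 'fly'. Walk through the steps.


Apply rule: Change -y to -ies (consonant + y). 'fly' becomes 'flies'.

flies


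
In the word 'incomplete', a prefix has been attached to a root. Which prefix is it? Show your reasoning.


The word 'incomplete' = 'in' (prefix) + 'complete' (root). The prefix is 'in'.

in


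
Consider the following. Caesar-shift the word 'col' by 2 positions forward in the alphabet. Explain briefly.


Shift each letter by 2: c -> e, o -> q, l -> n. Result: 'eqn'.

eqn


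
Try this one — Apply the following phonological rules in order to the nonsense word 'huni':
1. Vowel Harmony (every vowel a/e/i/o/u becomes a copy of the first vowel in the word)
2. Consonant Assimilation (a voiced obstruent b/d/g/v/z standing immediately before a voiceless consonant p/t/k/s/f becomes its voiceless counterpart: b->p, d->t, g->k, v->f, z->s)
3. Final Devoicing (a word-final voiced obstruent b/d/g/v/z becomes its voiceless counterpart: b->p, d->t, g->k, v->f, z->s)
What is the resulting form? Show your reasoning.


Starting form: 'huni'
Rule 1: Vowel Harmony: all vowels become 'u' (matching first vowel). 'huni' -> 'hunu'
Rule 2: Consonant Assimilation: no voiced obstruent (b/d/g/v/z) stands immediately before a voiceless consonant (p/t/k/s/f). No change.
Rule 3: Final Devoicing: the word ends in the vowel 'u', not a consonant. No change.
Final form: 'hunu'

hunu


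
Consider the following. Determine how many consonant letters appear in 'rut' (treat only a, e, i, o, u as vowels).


Consonants in 'rut': r, t = 2 consonants.

2


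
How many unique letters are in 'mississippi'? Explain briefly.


Unique letters in 'mississippi': {i, m, p, s} = 4 distinct letters.

4


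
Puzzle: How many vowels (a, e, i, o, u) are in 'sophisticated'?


Vowels in 'sophisticated': o, i, i, a, e = 5 vowels.

5


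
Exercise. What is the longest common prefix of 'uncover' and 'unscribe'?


Compare from the start: 2 characters match: 'un'. Mismatch at position 3: 'c' vs 's'.

un


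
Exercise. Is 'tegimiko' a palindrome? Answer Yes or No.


Forward: 'tegimiko'
Reversed: 'okimiget'
They differ.

No


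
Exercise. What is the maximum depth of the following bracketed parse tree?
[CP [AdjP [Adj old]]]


Count bracket nesting levels:
'[' at pos 0: depth = 1
'[' at pos 4: depth = 2
'[' at pos 10: depth = 3
Maximum depth reached: 3

3


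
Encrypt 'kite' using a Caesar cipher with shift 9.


Shift each letter by 9: k -> t, i -> r, t -> c, e -> n. Result: 'trcn'.

trcn


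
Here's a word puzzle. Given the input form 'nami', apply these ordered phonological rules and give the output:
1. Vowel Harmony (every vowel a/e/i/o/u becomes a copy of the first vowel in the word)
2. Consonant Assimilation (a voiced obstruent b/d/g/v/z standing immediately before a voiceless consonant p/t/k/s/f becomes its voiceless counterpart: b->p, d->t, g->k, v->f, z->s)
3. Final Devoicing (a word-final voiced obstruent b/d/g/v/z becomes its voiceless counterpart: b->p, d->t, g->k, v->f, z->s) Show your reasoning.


Starting form: 'nami'
Rule 1: Vowel Harmony: all vowels become 'a' (matching first vowel). 'nami' -> 'nama'
Rule 2: Consonant Assimilation: no voiced obstruent (b/d/g/v/z) stands immediately before a voiceless consonant (p/t/k/s/f). No change.
Rule 3: Final Devoicing: the word ends in the vowel 'a', not a consonant. No change.
Final form: 'nama'

nama


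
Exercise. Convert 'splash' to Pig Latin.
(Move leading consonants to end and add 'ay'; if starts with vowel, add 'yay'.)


'splash': move consonant cluster 'spl' to end and add 'ay': 'ashsplay'.

ashsplay


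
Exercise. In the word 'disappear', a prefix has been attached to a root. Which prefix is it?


The word 'disappear' = 'dis' (prefix) + 'appear' (root). The prefix is 'dis'.

dis


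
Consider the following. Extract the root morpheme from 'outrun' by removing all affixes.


Remove prefix 'out' from 'outrun' to get root 'run'.

run


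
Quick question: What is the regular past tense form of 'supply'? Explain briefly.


Apply rule: Change -y to -ied. 'supply' becomes 'supplied'.

supplied


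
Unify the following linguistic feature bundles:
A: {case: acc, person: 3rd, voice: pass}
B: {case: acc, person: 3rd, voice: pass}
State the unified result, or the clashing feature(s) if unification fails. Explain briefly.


Compare features:
case: A=acc vs B=acc -> unified: acc
person: A=3rd vs B=3rd -> unified: 3rd
voice: A=pass vs B=pass -> unified: pass
No clashes found.

Unified: {case: acc, person: 3rd, voice: pass}


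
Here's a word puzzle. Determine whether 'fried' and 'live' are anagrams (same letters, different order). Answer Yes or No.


Sorted letters of 'fried': 'defir'
Sorted letters of 'live': 'eilv'
They do not match.

No


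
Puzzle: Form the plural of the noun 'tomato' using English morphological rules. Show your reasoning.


Apply rule: Add -es (consonant + o). 'tomato' becomes 'tomatoes'.

tomatoes


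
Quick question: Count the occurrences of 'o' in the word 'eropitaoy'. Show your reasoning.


Letter 'o' in 'eropitaoy': found at position(s) 3, 8 = 2 occurrence(s).

2


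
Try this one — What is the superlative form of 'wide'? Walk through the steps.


Apply superlative formation (ends in e: add -st): 'wide' -> 'widest'.

widest


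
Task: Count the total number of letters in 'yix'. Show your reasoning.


Spell out 'yix' and number each letter: y(1), i(2), x(3). Total: 3 letters.

3


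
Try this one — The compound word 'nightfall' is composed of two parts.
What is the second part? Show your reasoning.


Split 'nightfall' into 'night' + 'fall'. The second part is 'fall'.

fall


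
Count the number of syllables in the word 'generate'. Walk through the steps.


Break 'generate' into syllables: gen-er-ate -> gen | er | ate = 3 syllables

3 syllables


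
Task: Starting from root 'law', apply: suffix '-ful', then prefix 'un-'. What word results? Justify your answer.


Step 1: Add suffix '-ful' to 'law' = 'lawful'
Step 2: Add prefix 'un-' to 'lawful' = 'unlawful'

unlawful


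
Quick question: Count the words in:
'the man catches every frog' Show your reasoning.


Split into words: the | man | catches | every | frog = 5 words.

5


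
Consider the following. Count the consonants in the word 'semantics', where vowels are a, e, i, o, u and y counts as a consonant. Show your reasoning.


Consonants in 'semantics': s, m, n, t, c, s = 6 consonants.

6


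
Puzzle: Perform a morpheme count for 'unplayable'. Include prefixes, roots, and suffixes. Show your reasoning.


Decomposition: un- (prefix) + play (root) + -able (suffix) = 3 morpheme(s)

3 morphemes


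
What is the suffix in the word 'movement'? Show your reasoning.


The word 'movement' = 'move' (root) + '-ment' (suffix). The suffix is '-ment'.

ment


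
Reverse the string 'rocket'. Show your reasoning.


Reverse 'rocket' character by character: 'tekcor'.

tekcor


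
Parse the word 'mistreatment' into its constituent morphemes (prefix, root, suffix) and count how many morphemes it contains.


Step 1: Identify prefix: 'mis' (meaning: wrongly)
Step 2: Identify root: 'treat'
Step 3: Identify suffix(es): 'ment'
Decomposition: mis- (prefix: wrongly) + treat (root) + -ment (suffix: action/result)
Total morphemes: 3

3 morphemes (mis- (prefix: wrongly) + treat (root) + -ment (suffix: action/result))


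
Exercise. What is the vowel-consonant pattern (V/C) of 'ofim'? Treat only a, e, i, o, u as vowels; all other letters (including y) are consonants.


Letter mapping: o = V, f = C, i = V, m = C.

VCVC


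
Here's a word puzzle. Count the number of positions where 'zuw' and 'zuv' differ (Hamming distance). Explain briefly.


Alignment:
Position 1: 'z' vs 'z' = match
Position 2: 'u' vs 'u' = match
Position 3: 'w' vs 'v' = DIFFER
Total differences: 1

1


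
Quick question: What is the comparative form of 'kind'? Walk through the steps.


Apply comparative formation (add -er): 'kind' -> 'kinder'.

kinder


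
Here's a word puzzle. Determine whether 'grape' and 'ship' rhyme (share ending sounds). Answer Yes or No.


Rime (stressed vowel + following sounds) of 'grape': -ape = /eɪp/
Rime of 'ship': -ip = /ɪp/
/eɪp/ and /ɪp/ are different ending sounds, so the words do not rhyme.

No


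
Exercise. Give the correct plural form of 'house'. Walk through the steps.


Apply rule: Add -s. 'house' becomes 'houses'.

houses


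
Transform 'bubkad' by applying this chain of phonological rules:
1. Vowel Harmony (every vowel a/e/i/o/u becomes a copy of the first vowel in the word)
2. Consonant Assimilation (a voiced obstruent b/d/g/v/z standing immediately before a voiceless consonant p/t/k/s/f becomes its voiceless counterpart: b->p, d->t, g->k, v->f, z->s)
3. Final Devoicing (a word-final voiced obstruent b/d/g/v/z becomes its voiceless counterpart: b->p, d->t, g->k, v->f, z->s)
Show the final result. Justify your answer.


Starting form: 'bubkad'
Rule 1: Vowel Harmony: all vowels become 'u' (matching first vowel). 'bubkad' -> 'bubkud'
Rule 2: Consonant Assimilation: voiced obstruent before voiceless consonant becomes voiceless ('bk' -> 'pk'). 'bubkud' -> 'bupkud'
Rule 3: Final Devoicing: word-final voiced obstruent 'd' becomes voiceless 't'. 'bupkud' -> 'bupkut'
Final form: 'bupkut'

bupkut


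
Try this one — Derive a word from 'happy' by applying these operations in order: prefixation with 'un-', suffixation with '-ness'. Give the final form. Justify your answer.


Step 1: Add prefix 'un-' to 'happy' = 'unhappy'
Step 2: Add suffix '-ness' to 'unhappy' = 'unhappiness'

unhappiness


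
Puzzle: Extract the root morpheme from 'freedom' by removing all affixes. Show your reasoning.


Remove suffix '-dom' from 'freedom' to get root 'free'.

free


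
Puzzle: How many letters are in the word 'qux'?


Spell out 'qux' and number each letter: q(1), u(2), x(3). Total: 3 letters.

3


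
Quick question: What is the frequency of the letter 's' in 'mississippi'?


Letter 's' in 'mississippi': found at position(s) 3, 4, 6, 7 = 4 occurrence(s).

4


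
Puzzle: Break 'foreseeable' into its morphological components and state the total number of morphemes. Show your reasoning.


Step 1: Identify prefix: 'fore' (meaning: before/front)
Step 2: Identify root: 'see'
Step 3: Identify suffix(es): 'able'
Decomposition: fore- (prefix: before/front) + see (root) + -able (suffix: capable of)
Total morphemes: 3

3 morphemes (fore- (prefix: before/front) + see (root) + -able (suffix: capable of))


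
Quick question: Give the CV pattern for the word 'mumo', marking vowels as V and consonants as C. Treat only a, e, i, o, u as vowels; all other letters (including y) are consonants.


Letter mapping: m = C, u = V, m = C, o = V.

CVCV


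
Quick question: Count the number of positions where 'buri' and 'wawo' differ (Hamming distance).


Alignment:
Position 1: 'b' vs 'w' = DIFFER
Position 2: 'u' vs 'a' = DIFFER
Position 3: 'r' vs 'w' = DIFFER
Position 4: 'i' vs 'o' = DIFFER
Total differences: 4

4


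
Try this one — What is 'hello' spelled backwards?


Reverse 'hello' character by character: 'olleh'.

olleh


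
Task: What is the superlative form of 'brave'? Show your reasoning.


Apply superlative formation (ends in e: add -st): 'brave' -> 'bravest'.

bravest


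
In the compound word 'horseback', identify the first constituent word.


Split 'horseback' into 'horse' + 'back'. The first part is 'horse'.

horse


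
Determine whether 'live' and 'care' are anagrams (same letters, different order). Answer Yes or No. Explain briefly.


Sorted letters of 'live': 'eilv'
Sorted letters of 'care': 'acer'
They do not match.

No


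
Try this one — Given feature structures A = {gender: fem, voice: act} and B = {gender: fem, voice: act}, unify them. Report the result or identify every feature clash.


Compare features:
gender: A=fem vs B=fem -> unified: fem
voice: A=act vs B=act -> unified: act
No clashes found.

Unified: {gender: fem, voice: act}


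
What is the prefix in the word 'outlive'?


The word 'outlive' = 'out' (prefix) + 'live' (root). The prefix is 'out'.

out


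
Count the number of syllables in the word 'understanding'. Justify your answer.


Break 'understanding' into syllables: un-der-stand-ing -> un | der | stand | ing = 4 syllables

4 syllables


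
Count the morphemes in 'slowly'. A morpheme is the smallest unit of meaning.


Decomposition: slow (root) + -ly (suffix) = 2 morpheme(s)

2 morphemes


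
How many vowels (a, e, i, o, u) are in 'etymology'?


Vowels in 'etymology': e, o, o = 3 vowels.

3


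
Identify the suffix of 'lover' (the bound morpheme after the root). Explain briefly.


The word 'lover' = 'love' (root) + '-er' (suffix). The suffix is '-er'.

er


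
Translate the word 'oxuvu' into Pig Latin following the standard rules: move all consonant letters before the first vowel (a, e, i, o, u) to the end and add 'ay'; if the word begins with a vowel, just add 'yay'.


'oxuvu' starts with a vowel, so add 'yay': 'oxuvuyay'.

oxuvuyay


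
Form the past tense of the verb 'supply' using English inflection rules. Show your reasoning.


Apply rule: Change -y to -ied. 'supply' becomes 'supplied'.

supplied


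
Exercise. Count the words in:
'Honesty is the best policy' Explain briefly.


Split into words: Honesty | is | the | best | policy = 5 words.

5


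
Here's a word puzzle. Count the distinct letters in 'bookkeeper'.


Unique letters in 'bookkeeper': {b, e, k, o, p, r} = 6 distinct letters.

6


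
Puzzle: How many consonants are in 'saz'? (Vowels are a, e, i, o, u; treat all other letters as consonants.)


Consonants in 'saz': s, z = 2 consonants.

2


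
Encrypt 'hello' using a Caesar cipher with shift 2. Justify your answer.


Shift each letter by 2: h -> j, e -> g, l -> n, l -> n, o -> q. Result: 'jgnnq'.

jgnnq


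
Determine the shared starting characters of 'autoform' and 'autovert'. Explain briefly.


Compare from the start: 4 characters match: 'auto'. Mismatch at position 5: 'f' vs 'v'.

auto


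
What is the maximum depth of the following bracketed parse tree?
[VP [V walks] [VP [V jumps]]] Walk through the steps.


Count bracket nesting levels:
'[' at pos 0: depth = 1
'[' at pos 4: depth = 2
'[' at pos 14: depth = 2
'[' at pos 18: depth = 3
Maximum depth reached: 3

3


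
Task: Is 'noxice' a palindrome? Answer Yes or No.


Forward: 'noxice'
Reversed: 'ecixon'
They differ.

No


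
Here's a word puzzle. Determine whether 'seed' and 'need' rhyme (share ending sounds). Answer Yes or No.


Rime (stressed vowel + following sounds) of 'seed': -eed = /iːd/
Rime of 'need': -eed = /iːd/
/iːd/ and /iːd/ are the same ending sound, so the words rhyme.

Yes


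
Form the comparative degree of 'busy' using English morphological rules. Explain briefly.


Apply comparative formation (consonant + y: change y to i, add -er): 'busy' -> 'busier'.

busier


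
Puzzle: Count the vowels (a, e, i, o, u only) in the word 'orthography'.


Vowels in 'orthography': o, o, a = 3 vowels.

3


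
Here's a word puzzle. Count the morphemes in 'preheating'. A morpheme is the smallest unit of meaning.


Decomposition: pre- (prefix) + heat (root) + -ing (suffix) = 3 morpheme(s)

3 morphemes


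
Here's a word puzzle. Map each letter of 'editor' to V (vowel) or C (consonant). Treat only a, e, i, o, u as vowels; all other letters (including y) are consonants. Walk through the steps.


Letter mapping: e = V, d = C, i = V, t = C, o = V, r = C.

VCVCVC


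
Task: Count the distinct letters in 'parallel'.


Unique letters in 'parallel': {a, e, l, p, r} = 5 distinct letters.

5


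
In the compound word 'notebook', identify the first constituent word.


Split 'notebook' into 'note' + 'book'. The first part is 'note'.

note


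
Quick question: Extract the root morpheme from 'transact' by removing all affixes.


Remove prefix 'trans' from 'transact' to get root 'act'.

act


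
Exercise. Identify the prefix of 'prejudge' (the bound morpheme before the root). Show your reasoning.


The word 'prejudge' = 'pre' (prefix) + 'judge' (root). The prefix is 'pre'.

pre


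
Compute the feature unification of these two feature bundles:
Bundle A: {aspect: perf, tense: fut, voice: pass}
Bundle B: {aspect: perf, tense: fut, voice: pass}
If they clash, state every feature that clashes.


Compare features:
aspect: A=perf vs B=perf -> unified: perf
tense: A=fut vs B=fut -> unified: fut
voice: A=pass vs B=pass -> unified: pass
No clashes found.

Unified: {aspect: perf, tense: fut, voice: pass}


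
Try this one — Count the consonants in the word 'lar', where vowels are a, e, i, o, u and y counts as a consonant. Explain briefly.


Consonants in 'lar': l, r = 2 consonants.

2


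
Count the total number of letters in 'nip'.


Spell out 'nip' and number each letter: n(1), i(2), p(3). Total: 3 letters.

3


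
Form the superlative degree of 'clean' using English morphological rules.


Apply superlative formation (add -est): 'clean' -> 'cleanest'.

cleanest


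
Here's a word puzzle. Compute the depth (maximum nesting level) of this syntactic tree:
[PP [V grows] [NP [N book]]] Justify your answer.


Count bracket nesting levels:
'[' at pos 0: depth = 1
'[' at pos 4: depth = 2
'[' at pos 14: depth = 2
'[' at pos 18: depth = 3
Maximum depth reached: 3

3


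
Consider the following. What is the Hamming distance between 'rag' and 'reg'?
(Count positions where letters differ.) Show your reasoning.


Alignment:
Position 1: 'r' vs 'r' = match
Position 2: 'a' vs 'e' = DIFFER
Position 3: 'g' vs 'g' = match
Total differences: 1

1


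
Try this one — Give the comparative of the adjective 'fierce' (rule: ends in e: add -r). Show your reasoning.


Apply comparative formation (ends in e: add -r): 'fierce' -> 'fiercer'.

fiercer
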